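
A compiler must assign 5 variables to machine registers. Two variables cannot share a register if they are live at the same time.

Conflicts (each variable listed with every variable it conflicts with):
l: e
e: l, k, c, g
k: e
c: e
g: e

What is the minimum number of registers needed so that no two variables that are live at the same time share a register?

e and c conflict, so at least 2 registers are needed.
2 registers suffice: register 1 → {e}; register 2 → {l, k, c, g}. No two conflicting variables share a register.

2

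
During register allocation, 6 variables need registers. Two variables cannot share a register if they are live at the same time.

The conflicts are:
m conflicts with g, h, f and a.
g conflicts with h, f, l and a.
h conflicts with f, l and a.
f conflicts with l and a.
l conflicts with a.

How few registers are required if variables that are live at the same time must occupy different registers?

g, h, f, l, a pairwise conflict, so at least 5 registers are needed.
5 registers suffice: m=5, g=4, h=2, f=1, l=5, a=3. Each listed conflict is separated.

5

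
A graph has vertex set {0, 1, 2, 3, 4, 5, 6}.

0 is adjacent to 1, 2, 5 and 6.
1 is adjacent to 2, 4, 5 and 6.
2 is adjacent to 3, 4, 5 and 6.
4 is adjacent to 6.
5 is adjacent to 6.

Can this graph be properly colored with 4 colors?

0, 1, 2, 5, 6 form a clique, so at least 5 colors are needed.
So 4 colors are not enough.

No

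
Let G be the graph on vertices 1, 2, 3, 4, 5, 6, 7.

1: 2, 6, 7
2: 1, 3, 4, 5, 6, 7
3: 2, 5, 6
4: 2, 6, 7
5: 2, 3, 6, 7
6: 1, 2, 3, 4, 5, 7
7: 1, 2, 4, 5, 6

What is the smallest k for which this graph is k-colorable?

4

2, 4, 6, 7 are mutually adjacent (a clique of size 4), so at least 4 colors are needed.
4 colors suffice: color a → {6}; color b → {2}; color c → {3, 7}; color d → {1, 4, 5}. No two adjacent vertices share a color.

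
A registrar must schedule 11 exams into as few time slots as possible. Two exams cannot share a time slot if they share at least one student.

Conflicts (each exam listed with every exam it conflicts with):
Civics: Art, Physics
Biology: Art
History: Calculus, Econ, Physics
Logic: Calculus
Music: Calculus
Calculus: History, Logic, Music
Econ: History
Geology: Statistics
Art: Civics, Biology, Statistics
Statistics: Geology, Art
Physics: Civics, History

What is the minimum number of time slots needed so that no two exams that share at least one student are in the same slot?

2

Geology and Statistics conflict, so at least 2 time slots are needed.
2 time slots suffice: Civics=1, Biology=1, History=1, Logic=1, Music=1, Calculus=2, Econ=2, Geology=2, Art=2, Statistics=1, Physics=2. No two conflicting exams share a time slot.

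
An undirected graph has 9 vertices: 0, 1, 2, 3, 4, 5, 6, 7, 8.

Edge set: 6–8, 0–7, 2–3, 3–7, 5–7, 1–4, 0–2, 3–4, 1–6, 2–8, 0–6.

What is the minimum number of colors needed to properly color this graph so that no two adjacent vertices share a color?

2

3 and 7 are adjacent, so at least 2 colors are needed.
2 colors suffice: color red → {2, 4, 6, 7}; color blue → {0, 1, 3, 5, 8}. No two adjacent vertices share a color.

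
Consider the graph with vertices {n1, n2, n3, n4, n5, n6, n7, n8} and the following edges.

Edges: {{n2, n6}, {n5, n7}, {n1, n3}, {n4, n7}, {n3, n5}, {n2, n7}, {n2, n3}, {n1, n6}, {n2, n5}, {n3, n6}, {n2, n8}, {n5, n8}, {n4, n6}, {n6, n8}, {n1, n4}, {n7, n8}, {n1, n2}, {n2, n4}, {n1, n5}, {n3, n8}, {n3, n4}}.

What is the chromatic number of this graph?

n1, n2, n3, n4, n6 form a clique, so at least 5 colors are needed.
5 colors suffice: n1=green, n2=red, n3=blue, n4=purple, n5=yellow, n6=yellow, n7=blue, n8=green. Every edge joins two different colors.

5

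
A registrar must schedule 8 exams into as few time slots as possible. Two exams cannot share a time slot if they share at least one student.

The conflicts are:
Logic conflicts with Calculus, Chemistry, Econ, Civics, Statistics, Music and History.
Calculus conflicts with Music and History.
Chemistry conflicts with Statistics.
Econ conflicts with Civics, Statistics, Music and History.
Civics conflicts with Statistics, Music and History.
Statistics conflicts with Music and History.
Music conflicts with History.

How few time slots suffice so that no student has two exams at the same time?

Logic, Econ, Civics, Statistics, Music, History are mutually in conflict, so at least 6 time slots are needed.
6 time slots suffice: time slot 1 → {Logic}; time slot 2 → {Chemistry, Music}; time slot 3 → {Calculus, Statistics}; time slot 4 → {History}; time slot 5 → {Econ}; time slot 6 → {Civics}. No two conflicting exams share a time slot.

6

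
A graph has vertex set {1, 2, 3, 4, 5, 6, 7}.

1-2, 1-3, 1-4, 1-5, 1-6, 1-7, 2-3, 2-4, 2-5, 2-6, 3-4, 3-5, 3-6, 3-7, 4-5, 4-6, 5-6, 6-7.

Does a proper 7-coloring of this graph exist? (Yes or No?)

The chromatic number is 6. 1, 2, 3, 4, 5, 6 are pairwise adjacent (a clique of size 6), so at least 6 colors are needed.
6 colors suffice: 1=c, 2=d, 3=b, 4=e, 5=f, 6=a, 7=d.
Since 7 ≥ 6, a proper 7-coloring certainly exists.

Yes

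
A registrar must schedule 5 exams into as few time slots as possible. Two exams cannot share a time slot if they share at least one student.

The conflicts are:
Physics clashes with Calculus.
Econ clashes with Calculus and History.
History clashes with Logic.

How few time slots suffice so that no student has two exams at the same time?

2

Physics and Calculus conflict, so at least 2 time slots are needed.
2 time slots suffice: time slot 1 → {Physics, Econ, Logic}; time slot 2 → {Calculus, History}. No two conflicting exams share a time slot.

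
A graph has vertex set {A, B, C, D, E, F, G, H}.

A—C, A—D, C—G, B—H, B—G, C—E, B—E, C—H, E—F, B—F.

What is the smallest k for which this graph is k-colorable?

B, E, F are mutually adjacent, so at least 3 colors are needed.
3 colors suffice: color 1 → {B, C, D}; color 2 → {A, E, G, H}; color 3 → {F}. Each edge has distinct colors on its endpoints.

3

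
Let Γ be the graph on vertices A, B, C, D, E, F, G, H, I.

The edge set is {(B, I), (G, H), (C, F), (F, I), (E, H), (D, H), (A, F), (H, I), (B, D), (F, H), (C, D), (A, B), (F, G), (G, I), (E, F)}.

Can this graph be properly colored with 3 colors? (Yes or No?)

F, G, H, I are mutually adjacent (a clique of size 4), so at least 4 colors are needed.
So 3 colors are not enough.

No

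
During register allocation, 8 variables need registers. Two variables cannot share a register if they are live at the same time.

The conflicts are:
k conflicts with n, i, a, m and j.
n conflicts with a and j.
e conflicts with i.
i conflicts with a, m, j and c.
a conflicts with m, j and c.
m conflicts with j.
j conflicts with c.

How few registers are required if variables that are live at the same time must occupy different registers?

k, i, a, m, j all conflict with each other, so at least 5 registers are needed.
A valid assignment using 5 registers: k=4, n=2, e=1, i=2, a=3, m=5, j=1, c=4. No two conflicting variables share a register.

5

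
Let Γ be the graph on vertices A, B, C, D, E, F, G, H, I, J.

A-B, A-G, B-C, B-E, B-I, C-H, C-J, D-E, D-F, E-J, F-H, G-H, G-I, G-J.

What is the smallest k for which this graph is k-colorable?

The cycle A-B-E-J-G-A has odd length 5, so it cannot be 2-colored; at least 3 colors are needed.
One proper 3-coloring: A=2, B=1, C=3, D=1, E=3, F=3, G=1, H=2, I=2, J=2. Every edge joins two different colors.

3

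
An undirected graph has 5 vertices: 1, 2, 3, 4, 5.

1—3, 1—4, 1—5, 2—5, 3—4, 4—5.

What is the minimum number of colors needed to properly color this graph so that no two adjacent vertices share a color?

1, 3, 4 form a triangle, so at least 3 colors are needed.
One proper 3-coloring: 1=b, 2=a, 3=c, 4=a, 5=c. Every edge joins two different colors.

3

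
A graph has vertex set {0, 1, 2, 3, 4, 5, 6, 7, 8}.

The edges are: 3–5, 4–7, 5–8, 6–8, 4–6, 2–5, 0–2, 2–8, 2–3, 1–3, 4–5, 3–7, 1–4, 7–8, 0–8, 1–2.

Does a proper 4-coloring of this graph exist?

Yes

The chromatic number is 3. 0, 2, 8 are pairwise adjacent, so at least 3 colors are needed.
3 colors suffice: 0=c, 1=c, 2=b, 3=a, 4=a, 5=c, 6=b, 7=b, 8=a.
Since 4 ≥ 3, a proper 4-coloring certainly exists.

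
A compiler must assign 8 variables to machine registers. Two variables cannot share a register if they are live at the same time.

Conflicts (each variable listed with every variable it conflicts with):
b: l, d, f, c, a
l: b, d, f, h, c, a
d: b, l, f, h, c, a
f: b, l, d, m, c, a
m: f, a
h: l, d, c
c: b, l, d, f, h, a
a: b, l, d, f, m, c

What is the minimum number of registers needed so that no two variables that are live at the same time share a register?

b, l, d, f, c, a pairwise conflict, so at least 6 registers are needed.
6 registers suffice: register 1 → {m, c}; register 2 → {d}; register 3 → {f, h}; register 4 → {a}; register 5 → {l}; register 6 → {b}. Each listed conflict is separated.

6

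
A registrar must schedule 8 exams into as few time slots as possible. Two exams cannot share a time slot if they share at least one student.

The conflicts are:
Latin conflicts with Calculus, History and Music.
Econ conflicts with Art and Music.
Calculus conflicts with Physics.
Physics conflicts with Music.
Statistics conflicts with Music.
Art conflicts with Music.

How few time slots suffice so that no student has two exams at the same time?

Econ, Art, Music all conflict with each other, so at least 3 time slots are needed.
Using 3 time slots: Latin=2, Econ=2, Calculus=1, Physics=2, Statistics=2, Art=3, History=1, Music=1. Every pair that conflicts lands in different time slots.

3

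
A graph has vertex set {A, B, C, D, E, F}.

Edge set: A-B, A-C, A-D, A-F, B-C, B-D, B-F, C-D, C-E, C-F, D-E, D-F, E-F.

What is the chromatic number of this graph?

A, B, C, D, F form a clique, so at least 5 colors are needed.
5 colors suffice: color 1 → {F}; color 2 → {C}; color 3 → {D}; color 4 → {B, E}; color 5 → {A}. Every edge joins two different colors.

5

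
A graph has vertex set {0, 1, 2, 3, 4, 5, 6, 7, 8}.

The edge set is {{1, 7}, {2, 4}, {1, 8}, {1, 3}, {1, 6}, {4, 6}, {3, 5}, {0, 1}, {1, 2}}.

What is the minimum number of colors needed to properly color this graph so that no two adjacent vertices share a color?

1 and 3 are adjacent, so at least 2 colors are needed.
2 colors suffice: color a → {1, 4, 5}; color b → {0, 2, 3, 6, 7, 8}. Every edge joins two different colors.

2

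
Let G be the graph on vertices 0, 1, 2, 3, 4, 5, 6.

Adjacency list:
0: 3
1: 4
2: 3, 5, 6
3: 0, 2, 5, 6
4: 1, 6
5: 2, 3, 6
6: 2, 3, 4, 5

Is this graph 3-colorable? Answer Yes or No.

2, 3, 5, 6 are pairwise adjacent (a clique of size 4), so at least 4 colors are needed.
So 3 colors are not enough.

No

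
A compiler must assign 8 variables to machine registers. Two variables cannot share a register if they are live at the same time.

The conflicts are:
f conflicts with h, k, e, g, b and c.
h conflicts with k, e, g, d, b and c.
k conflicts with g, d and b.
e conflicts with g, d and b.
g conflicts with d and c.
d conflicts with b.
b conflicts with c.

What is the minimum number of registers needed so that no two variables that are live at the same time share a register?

4

f, h, g, c all conflict with each other, so at least 4 registers are needed.
4 registers suffice: register 1 → {h}; register 2 → {f, d}; register 3 → {g, b}; register 4 → {k, e, c}. No two conflicting variables share a register.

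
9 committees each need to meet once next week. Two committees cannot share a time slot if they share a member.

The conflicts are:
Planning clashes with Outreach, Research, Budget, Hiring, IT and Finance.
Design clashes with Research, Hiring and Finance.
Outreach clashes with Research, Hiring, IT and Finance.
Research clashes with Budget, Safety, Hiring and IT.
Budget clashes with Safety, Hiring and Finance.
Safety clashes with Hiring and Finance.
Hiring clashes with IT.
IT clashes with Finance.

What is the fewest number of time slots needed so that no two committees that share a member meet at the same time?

5

Planning, Outreach, Research, Hiring, IT pairwise conflict, so at least 5 time slots are needed.
Using 5 time slots: Planning=3, Design=3, Outreach=5, Research=1, Budget=4, Safety=3, Hiring=2, IT=4, Finance=1. Each listed conflict is separated.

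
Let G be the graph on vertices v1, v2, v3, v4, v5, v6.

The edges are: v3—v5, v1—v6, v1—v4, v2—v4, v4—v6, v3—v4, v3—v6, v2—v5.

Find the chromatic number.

3

v3, v4, v6 are mutually adjacent, so at least 3 colors are needed.
One proper 3-coloring: v1=3, v2=2, v3=3, v4=1, v5=1, v6=2. Each edge has distinct colors on its endpoints.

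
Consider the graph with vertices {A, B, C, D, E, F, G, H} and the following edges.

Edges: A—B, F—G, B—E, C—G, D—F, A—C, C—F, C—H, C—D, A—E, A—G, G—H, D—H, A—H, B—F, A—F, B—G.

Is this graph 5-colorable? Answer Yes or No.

Yes

The chromatic number is 4. A, C, G, H are mutually adjacent (a clique of size 4), so at least 4 colors are needed.
A valid assignment using 4 colors: A=red, B=blue, C=blue, D=red, E=green, F=yellow, G=green, H=yellow.
Since 5 ≥ 4, a proper 5-coloring certainly exists.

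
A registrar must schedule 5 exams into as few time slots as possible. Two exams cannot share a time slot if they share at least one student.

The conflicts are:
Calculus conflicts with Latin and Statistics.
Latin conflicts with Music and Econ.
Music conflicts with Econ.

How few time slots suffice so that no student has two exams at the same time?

Latin, Music, Econ all conflict with each other, so at least 3 time slots are needed.
3 time slots suffice: time slot 1 → {Latin, Statistics}; time slot 2 → {Calculus, Econ}; time slot 3 → {Music}. Each listed conflict is separated.

3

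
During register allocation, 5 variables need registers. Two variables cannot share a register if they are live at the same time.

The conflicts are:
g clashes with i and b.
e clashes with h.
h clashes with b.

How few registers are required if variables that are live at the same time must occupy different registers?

h and b conflict, so at least 2 registers are needed.
2 registers suffice: register 1 → {g, h}; register 2 → {e, i, b}. Each listed conflict is separated.

2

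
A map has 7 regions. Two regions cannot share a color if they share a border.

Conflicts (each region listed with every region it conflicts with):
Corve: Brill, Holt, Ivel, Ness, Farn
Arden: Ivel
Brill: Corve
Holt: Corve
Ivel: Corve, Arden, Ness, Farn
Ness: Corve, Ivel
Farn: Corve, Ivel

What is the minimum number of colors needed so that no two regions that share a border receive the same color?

3

Corve, Ivel, Farn all conflict with each other, so at least 3 colors are needed.
One proper 3-coloring: Corve=1, Arden=1, Brill=2, Holt=2, Ivel=2, Ness=3, Farn=3. Each listed conflict is separated.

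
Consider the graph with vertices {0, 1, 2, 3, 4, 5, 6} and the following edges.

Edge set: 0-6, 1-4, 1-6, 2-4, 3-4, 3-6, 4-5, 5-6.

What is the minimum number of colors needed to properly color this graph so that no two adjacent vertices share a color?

2

1 and 6 are adjacent, so at least 2 colors are needed.
2 colors suffice: color red → {4, 6}; color blue → {0, 1, 2, 3, 5}. Every edge joins two different colors.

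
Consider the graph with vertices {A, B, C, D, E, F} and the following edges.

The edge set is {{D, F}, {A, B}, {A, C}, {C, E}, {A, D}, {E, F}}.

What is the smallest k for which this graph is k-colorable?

The cycle C-A-D-F-E-C has odd length 5, so it cannot be 2-colored; at least 3 colors are needed.
3 colors suffice: color 1 → {A, E}; color 2 → {B, C, D}; color 3 → {F}. Each edge has distinct colors on its endpoints.

3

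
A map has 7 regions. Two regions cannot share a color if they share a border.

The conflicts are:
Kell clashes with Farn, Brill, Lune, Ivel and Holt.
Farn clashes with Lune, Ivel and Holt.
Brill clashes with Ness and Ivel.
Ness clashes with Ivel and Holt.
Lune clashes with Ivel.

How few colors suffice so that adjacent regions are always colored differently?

Kell, Farn, Lune, Ivel are mutually in conflict, so at least 4 colors are needed.
4 colors suffice: color 1 → {Ivel, Holt}; color 2 → {Kell, Ness}; color 3 → {Farn, Brill}; color 4 → {Lune}. Every pair that conflicts lands in different colors.

4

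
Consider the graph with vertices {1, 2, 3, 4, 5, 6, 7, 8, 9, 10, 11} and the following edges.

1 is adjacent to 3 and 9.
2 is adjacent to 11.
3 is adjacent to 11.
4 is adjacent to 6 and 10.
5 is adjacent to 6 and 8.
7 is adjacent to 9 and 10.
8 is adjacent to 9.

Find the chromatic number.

The cycle 4-10-7-9-8-5-6-4 has odd length 7, so it cannot be 2-colored; at least 3 colors are needed.
3 colors suffice: color a → {2, 3, 4, 5, 9}; color b → {1, 6, 8, 10, 11}; color c → {7}. No two adjacent vertices share a color.

3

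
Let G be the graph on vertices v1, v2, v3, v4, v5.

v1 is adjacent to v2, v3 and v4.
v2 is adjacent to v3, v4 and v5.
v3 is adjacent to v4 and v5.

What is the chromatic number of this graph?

v1, v2, v3, v4 are mutually adjacent (a clique of size 4), so at least 4 colors are needed.
One proper 4-coloring: v1=3, v2=2, v3=1, v4=4, v5=3. Each edge has distinct colors on its endpoints.

4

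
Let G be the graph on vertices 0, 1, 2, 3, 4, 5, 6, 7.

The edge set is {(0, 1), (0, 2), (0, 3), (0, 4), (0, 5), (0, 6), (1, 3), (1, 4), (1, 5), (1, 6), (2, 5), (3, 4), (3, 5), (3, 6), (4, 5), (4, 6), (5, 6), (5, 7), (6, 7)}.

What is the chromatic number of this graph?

0, 1, 3, 4, 5, 6 are pairwise adjacent (a clique of size 6), so at least 6 colors are needed.
A valid assignment using 6 colors: 0=b, 1=f, 2=c, 3=e, 4=d, 5=a, 6=c, 7=b. Each edge has distinct colors on its endpoints.

6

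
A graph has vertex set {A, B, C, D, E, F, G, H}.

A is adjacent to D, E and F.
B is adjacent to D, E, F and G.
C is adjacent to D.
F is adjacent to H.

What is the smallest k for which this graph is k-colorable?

B and D are adjacent, so at least 2 colors are needed.
2 colors suffice: A=red, B=red, C=red, D=blue, E=blue, F=blue, G=blue, H=red. No two adjacent vertices share a color.

2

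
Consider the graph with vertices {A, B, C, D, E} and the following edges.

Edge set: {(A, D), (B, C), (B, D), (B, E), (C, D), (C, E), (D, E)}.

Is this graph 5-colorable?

Yes

The chromatic number is 4. B, C, D, E are pairwise adjacent (a clique of size 4), so at least 4 colors are needed.
4 colors suffice: A=blue, B=green, C=blue, D=red, E=yellow.
Since 5 ≥ 4, a proper 5-coloring certainly exists.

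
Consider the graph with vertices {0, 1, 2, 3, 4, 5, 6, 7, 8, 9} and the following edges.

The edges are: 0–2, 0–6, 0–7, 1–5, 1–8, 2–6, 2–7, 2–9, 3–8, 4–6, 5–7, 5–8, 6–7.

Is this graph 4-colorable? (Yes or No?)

Yes

The chromatic number is 4. 0, 2, 6, 7 are pairwise adjacent (a clique of size 4), so at least 4 colors are needed.
4 colors suffice: 0=d, 1=c, 2=c, 3=b, 4=a, 5=b, 6=b, 7=a, 8=a, 9=a.
That is already a proper 4-coloring.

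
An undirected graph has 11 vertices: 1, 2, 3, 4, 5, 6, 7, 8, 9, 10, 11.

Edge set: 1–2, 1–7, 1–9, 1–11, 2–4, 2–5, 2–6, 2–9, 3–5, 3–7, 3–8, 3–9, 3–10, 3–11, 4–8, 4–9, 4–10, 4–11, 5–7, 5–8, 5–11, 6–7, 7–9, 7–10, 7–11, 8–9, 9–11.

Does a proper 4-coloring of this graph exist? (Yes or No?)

The chromatic number is 4. 1, 7, 9, 11 are mutually adjacent (a clique of size 4), so at least 4 colors are needed.
One proper 4-coloring: 1=yellow, 2=green, 3=yellow, 4=blue, 5=red, 6=red, 7=blue, 8=green, 9=red, 10=red, 11=green.
That is already a proper 4-coloring.

Yes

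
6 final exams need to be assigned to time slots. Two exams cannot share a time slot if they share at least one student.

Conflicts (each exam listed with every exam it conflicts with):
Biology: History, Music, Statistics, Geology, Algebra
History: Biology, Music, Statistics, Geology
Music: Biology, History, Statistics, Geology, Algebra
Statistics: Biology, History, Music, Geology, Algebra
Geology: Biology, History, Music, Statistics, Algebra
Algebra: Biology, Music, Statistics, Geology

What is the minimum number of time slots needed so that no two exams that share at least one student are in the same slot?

Biology, Music, Statistics, Geology, Algebra pairwise conflict, so at least 5 time slots are needed.
5 time slots suffice: Biology=1, History=5, Music=2, Statistics=4, Geology=3, Algebra=5. Every pair that conflicts lands in different time slots.

5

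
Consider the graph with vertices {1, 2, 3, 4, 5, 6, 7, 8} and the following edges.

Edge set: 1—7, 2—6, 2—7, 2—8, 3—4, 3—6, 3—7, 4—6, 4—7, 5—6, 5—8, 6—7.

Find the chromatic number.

4

3, 4, 6, 7 form a clique, so at least 4 colors are needed.
A valid assignment using 4 colors: 1=red, 2=green, 3=yellow, 4=green, 5=blue, 6=red, 7=blue, 8=red. Every edge joins two different colors.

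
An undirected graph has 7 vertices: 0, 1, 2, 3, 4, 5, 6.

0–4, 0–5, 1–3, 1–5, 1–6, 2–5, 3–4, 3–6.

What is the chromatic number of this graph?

3

1, 3, 6 are pairwise adjacent, so at least 3 colors are needed.
3 colors suffice: 0=c, 1=a, 2=a, 3=b, 4=a, 5=b, 6=c. Every edge joins two different colors.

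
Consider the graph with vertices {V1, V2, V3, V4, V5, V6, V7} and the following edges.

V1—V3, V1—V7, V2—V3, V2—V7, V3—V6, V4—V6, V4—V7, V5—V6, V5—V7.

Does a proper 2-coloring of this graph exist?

No

The cycle V6-V5-V7-V1-V3-V6 has odd length 5, so it cannot be 2-colored; at least 3 colors are needed.
So 2 colors are not enough.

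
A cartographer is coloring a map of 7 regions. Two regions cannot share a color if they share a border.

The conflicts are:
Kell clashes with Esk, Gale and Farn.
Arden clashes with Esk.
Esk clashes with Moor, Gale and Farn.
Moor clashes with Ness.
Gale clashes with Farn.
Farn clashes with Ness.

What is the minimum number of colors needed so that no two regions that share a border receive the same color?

4

Kell, Esk, Gale, Farn are mutually in conflict, so at least 4 colors are needed.
One proper 4-coloring: Kell=3, Arden=2, Esk=1, Moor=2, Gale=4, Farn=2, Ness=1. No two conflicting regions share a color.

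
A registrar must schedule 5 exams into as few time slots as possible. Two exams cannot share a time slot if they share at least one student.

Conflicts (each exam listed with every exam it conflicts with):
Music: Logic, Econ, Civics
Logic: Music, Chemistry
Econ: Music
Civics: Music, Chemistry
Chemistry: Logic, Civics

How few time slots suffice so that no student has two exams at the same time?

Music and Civics conflict, so at least 2 time slots are needed.
2 time slots suffice: time slot 1 → {Music, Chemistry}; time slot 2 → {Logic, Econ, Civics}. No two conflicting exams share a time slot.

2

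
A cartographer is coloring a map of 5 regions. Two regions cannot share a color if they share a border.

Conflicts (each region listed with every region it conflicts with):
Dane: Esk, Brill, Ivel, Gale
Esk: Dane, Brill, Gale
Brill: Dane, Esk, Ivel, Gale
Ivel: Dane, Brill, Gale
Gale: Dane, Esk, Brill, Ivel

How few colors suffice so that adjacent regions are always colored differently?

4

Dane, Esk, Brill, Gale all conflict with each other, so at least 4 colors are needed.
4 colors suffice: color 1 → {Dane}; color 2 → {Gale}; color 3 → {Brill}; color 4 → {Esk, Ivel}. No two conflicting regions share a color.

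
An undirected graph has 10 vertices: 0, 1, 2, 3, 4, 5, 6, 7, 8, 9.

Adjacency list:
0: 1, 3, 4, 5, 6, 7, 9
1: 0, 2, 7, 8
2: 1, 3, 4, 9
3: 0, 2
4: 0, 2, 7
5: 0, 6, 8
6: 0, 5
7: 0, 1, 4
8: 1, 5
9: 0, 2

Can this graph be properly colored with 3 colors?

Yes

The chromatic number is 3. 0, 4, 7 are pairwise adjacent, so at least 3 colors are needed.
One proper 3-coloring: 0=red, 1=blue, 2=red, 3=blue, 4=blue, 5=blue, 6=green, 7=green, 8=red, 9=blue.
That is already a proper 3-coloring.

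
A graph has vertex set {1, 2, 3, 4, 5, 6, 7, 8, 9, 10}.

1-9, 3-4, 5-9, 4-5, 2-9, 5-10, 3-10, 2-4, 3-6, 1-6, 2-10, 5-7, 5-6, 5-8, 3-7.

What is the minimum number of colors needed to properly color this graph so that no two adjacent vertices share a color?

2

3 and 10 are adjacent, so at least 2 colors are needed.
One proper 2-coloring: 1=red, 2=red, 3=red, 4=blue, 5=red, 6=blue, 7=blue, 8=blue, 9=blue, 10=blue. No two adjacent vertices share a color.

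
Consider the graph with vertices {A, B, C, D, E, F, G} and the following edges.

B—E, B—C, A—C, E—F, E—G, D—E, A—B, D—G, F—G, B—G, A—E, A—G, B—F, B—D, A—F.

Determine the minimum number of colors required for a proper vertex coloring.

A, B, E, F, G form a clique, so at least 5 colors are needed.
5 colors suffice: color 1 → {B}; color 2 → {C, G}; color 3 → {E}; color 4 → {A, D}; color 5 → {F}. Each edge has distinct colors on its endpoints.

5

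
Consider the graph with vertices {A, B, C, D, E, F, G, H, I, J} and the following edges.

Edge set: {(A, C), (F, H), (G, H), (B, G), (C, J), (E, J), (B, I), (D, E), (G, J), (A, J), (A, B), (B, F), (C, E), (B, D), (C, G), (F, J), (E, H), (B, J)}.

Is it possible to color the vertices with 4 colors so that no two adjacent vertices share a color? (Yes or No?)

Yes

The chromatic number is 3. B, F, J are mutually adjacent, so at least 3 colors are needed.
3 colors suffice: color 1 → {B, C, H}; color 2 → {D, I, J}; color 3 → {A, E, F, G}.
Since 4 ≥ 3, a proper 4-coloring certainly exists.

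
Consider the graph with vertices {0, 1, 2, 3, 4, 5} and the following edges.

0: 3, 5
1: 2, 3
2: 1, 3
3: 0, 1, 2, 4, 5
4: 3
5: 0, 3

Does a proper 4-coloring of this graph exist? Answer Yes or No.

Yes

The chromatic number is 3. 1, 2, 3 are mutually adjacent, so at least 3 colors are needed.
A valid assignment using 3 colors: 0=blue, 1=green, 2=blue, 3=red, 4=blue, 5=green.
Since 4 ≥ 3, a proper 4-coloring certainly exists.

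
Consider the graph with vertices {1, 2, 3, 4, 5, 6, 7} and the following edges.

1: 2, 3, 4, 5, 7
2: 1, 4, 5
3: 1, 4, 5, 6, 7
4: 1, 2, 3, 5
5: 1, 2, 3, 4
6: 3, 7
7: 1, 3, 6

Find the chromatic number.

1, 2, 4, 5 are mutually adjacent (a clique of size 4), so at least 4 colors are needed.
4 colors suffice: 1=a, 2=b, 3=b, 4=d, 5=c, 6=a, 7=c. No two adjacent vertices share a color.

4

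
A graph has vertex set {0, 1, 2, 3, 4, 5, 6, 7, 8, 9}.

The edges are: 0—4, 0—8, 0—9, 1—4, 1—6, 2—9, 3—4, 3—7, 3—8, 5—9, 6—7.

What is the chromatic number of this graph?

The cycle 4-3-7-6-1-4 has odd length 5, so it cannot be 2-colored; at least 3 colors are needed.
A valid assignment using 3 colors: 0=red, 1=green, 2=red, 3=red, 4=blue, 5=red, 6=red, 7=blue, 8=blue, 9=blue. Every edge joins two different colors.

3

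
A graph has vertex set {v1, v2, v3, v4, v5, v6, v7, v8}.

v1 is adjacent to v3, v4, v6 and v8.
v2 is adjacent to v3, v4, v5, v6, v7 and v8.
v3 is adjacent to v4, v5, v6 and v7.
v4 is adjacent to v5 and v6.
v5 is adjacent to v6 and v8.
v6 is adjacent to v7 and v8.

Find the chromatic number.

5

v2, v3, v4, v5, v6 form a clique, so at least 5 colors are needed.
One proper 5-coloring: v1=3, v2=3, v3=2, v4=5, v5=4, v6=1, v7=4, v8=2. Every edge joins two different colors.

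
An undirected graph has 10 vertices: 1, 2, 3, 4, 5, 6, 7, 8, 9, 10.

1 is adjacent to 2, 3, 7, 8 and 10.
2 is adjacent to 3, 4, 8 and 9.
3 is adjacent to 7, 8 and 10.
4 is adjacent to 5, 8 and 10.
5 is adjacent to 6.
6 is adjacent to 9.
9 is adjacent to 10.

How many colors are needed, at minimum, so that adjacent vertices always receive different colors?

1, 2, 3, 8 are pairwise adjacent (a clique of size 4), so at least 4 colors are needed.
4 colors suffice: 1=a, 2=b, 3=c, 4=a, 5=b, 6=c, 7=b, 8=d, 9=a, 10=b. Every edge joins two different colors.

4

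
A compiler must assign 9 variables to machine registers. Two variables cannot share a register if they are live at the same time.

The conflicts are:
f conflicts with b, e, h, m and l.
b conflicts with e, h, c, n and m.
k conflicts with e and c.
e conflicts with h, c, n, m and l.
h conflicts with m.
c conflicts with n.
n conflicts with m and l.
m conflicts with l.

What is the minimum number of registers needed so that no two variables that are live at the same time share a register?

5

f, b, e, h, m all conflict with each other, so at least 5 registers are needed.
Using 5 registers: f=4, b=3, k=3, e=1, h=5, c=2, n=4, m=2, l=3. Each listed conflict is separated.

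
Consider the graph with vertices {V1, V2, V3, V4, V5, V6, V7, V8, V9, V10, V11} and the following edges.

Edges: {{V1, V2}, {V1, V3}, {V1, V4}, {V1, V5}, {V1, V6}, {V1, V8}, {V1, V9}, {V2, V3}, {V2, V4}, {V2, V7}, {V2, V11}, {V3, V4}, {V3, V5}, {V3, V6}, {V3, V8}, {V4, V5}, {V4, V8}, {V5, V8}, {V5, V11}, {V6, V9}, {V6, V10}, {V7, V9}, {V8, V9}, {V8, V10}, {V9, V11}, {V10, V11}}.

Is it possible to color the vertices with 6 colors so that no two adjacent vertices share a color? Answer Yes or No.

Yes

The chromatic number is 5. V1, V3, V4, V5, V8 are mutually adjacent (a clique of size 5), so at least 5 colors are needed.
A valid assignment using 5 colors: V1=1, V2=3, V3=2, V4=4, V5=5, V6=3, V7=1, V8=3, V9=2, V10=2, V11=1.
Since 6 ≥ 5, a proper 6-coloring certainly exists.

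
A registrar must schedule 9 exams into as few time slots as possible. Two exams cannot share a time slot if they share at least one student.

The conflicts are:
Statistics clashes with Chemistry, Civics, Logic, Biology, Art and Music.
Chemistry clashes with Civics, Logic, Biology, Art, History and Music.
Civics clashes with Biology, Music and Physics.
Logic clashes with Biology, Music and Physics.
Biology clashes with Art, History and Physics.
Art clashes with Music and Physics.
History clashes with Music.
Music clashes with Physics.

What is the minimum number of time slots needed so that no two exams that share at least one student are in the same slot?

4

Statistics, Chemistry, Logic, Biology pairwise conflict, so at least 4 time slots are needed.
4 time slots suffice: time slot 1 → {Chemistry, Physics}; time slot 2 → {Biology, Music}; time slot 3 → {Statistics, History}; time slot 4 → {Civics, Logic, Art}. No two conflicting exams share a time slot.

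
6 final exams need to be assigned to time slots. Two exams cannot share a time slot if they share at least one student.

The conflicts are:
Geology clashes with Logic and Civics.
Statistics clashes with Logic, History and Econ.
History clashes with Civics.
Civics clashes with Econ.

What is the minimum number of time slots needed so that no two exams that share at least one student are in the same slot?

3

The cycle Econ-Statistics-Logic-Geology-Civics-Econ has odd length 5, so it cannot be 2-colored; at least 3 time slots are needed.
3 time slots suffice: Geology=3, Statistics=1, Logic=2, History=2, Civics=1, Econ=2. Each listed conflict is separated.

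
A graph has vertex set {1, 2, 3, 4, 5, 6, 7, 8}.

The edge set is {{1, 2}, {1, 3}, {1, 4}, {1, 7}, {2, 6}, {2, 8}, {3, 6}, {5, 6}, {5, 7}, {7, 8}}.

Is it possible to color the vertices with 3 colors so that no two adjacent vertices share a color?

The chromatic number is 3. The cycle 2-8-7-5-6-2 has odd length 5, so it cannot be 2-colored; at least 3 colors are needed.
A valid assignment using 3 colors: 1=red, 2=blue, 3=blue, 4=blue, 5=green, 6=red, 7=blue, 8=red.
That is already a proper 3-coloring.

Yes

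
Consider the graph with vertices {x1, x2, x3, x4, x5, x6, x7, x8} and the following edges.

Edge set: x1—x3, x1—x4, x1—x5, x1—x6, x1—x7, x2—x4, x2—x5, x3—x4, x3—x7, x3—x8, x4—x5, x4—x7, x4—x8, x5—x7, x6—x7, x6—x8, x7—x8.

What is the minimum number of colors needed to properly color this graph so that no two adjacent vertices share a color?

x3, x4, x7, x8 form a clique, so at least 4 colors are needed.
4 colors suffice: x1=3, x2=2, x3=4, x4=1, x5=4, x6=1, x7=2, x8=3. No two adjacent vertices share a color.

4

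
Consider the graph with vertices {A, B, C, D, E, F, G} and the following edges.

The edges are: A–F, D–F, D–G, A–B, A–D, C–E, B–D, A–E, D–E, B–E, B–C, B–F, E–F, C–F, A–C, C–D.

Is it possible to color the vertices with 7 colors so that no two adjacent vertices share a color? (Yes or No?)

The chromatic number is 6. A, B, C, D, E, F form a clique, so at least 6 colors are needed.
A valid assignment using 6 colors: A=5, B=2, C=3, D=1, E=4, F=6, G=2.
Since 7 ≥ 6, a proper 7-coloring certainly exists.

Yes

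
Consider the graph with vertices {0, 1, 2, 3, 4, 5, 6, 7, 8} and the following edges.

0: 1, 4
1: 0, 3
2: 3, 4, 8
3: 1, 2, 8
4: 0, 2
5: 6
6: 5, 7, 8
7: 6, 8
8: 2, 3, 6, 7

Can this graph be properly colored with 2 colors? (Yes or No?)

No

2, 3, 8 are mutually adjacent, so at least 3 colors are needed.
So 2 colors are not enough.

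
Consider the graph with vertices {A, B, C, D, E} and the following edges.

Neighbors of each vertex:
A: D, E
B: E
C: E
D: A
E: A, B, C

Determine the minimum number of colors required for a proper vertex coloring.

A and D are adjacent, so at least 2 colors are needed.
2 colors suffice: color 1 → {D, E}; color 2 → {A, B, C}. Each edge has distinct colors on its endpoints.

2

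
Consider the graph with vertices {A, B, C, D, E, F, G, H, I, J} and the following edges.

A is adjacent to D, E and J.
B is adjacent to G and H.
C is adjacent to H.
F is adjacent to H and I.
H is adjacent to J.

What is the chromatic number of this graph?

2

F and I are adjacent, so at least 2 colors are needed.
2 colors suffice: color red → {A, G, H, I}; color blue → {B, C, D, E, F, J}. Each edge has distinct colors on its endpoints.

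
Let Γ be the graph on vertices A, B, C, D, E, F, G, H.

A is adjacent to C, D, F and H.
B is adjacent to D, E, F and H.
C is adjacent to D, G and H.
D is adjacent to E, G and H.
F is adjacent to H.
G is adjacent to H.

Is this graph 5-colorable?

The chromatic number is 4. C, D, G, H are mutually adjacent (a clique of size 4), so at least 4 colors are needed.
4 colors suffice: color red → {E, H}; color blue → {D, F}; color green → {B, C}; color yellow → {A, G}.
Since 5 ≥ 4, a proper 5-coloring certainly exists.

Yes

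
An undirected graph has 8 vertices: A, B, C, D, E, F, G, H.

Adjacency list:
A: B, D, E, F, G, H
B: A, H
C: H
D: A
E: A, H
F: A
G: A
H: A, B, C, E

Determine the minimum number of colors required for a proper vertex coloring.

3

A, B, H are mutually adjacent, so at least 3 colors are needed.
3 colors suffice: A=1, B=3, C=1, D=2, E=3, F=2, G=2, H=2. No two adjacent vertices share a color.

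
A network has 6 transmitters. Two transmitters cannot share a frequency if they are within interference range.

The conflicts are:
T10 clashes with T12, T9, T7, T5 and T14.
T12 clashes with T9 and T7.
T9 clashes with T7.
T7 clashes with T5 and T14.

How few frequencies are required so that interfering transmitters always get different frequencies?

4

T10, T12, T9, T7 pairwise conflict, so at least 4 frequencies are needed.
A valid assignment using 4 frequencies: T10=2, T12=3, T9=4, T7=1, T5=3, T14=3. Every pair that conflicts lands in different frequencies.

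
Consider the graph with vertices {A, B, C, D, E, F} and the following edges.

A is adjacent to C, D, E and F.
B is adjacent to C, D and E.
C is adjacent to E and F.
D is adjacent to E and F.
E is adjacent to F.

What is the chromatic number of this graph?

4

A, D, E, F are pairwise adjacent (a clique of size 4), so at least 4 colors are needed.
4 colors suffice: color 1 → {E}; color 2 → {B, F}; color 3 → {C, D}; color 4 → {A}. Each edge has distinct colors on its endpoints.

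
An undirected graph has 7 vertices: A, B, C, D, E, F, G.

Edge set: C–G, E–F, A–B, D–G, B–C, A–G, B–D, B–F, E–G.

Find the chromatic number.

The cycle G-C-B-F-E-G has odd length 5, so it cannot be 2-colored; at least 3 colors are needed.
3 colors suffice: color red → {B, G}; color blue → {A, C, D, E}; color green → {F}. No two adjacent vertices share a color.

3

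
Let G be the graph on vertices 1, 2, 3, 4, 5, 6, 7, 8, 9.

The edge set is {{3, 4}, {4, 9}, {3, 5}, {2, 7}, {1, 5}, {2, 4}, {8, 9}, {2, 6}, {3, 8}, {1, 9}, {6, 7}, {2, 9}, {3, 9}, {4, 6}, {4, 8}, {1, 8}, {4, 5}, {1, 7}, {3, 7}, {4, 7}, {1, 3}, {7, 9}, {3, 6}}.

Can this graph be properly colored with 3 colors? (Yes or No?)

3, 4, 8, 9 are mutually adjacent (a clique of size 4), so at least 4 colors are needed.
So 3 colors are not enough.

No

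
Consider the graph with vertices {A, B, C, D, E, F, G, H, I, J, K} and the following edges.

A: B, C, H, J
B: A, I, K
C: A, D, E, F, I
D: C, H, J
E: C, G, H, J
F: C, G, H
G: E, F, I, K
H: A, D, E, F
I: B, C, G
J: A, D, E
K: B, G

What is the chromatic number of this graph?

2

C and E are adjacent, so at least 2 colors are needed.
2 colors suffice: color 1 → {B, C, G, H, J}; color 2 → {A, D, E, F, I, K}. Every edge joins two different colors.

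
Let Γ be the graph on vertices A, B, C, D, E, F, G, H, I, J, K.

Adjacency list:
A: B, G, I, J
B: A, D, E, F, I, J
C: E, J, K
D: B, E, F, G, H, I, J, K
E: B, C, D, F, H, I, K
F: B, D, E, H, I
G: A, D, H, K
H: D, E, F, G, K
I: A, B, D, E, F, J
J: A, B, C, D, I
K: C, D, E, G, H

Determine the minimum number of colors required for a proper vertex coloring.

B, D, E, F, I form a clique, so at least 5 colors are needed.
A valid assignment using 5 colors: A=1, B=3, C=1, D=1, E=2, F=5, G=2, H=3, I=4, J=2, K=4. Each edge has distinct colors on its endpoints.

5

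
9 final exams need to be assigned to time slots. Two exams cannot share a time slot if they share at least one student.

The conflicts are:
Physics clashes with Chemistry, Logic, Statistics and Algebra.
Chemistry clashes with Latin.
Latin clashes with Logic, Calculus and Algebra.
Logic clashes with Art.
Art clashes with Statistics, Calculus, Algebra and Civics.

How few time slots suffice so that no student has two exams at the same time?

2

Art and Statistics conflict, so at least 2 time slots are needed.
2 time slots suffice: time slot 1 → {Physics, Latin, Art}; time slot 2 → {Chemistry, Logic, Statistics, Calculus, Algebra, Civics}. No two conflicting exams share a time slot.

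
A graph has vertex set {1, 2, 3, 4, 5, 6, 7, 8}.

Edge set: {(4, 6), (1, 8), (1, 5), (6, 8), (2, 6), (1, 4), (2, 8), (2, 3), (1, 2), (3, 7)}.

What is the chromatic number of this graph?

2, 6, 8 form a triangle, so at least 3 colors are needed.
One proper 3-coloring: 1=b, 2=a, 3=b, 4=a, 5=a, 6=b, 7=a, 8=c. Every edge joins two different colors.

3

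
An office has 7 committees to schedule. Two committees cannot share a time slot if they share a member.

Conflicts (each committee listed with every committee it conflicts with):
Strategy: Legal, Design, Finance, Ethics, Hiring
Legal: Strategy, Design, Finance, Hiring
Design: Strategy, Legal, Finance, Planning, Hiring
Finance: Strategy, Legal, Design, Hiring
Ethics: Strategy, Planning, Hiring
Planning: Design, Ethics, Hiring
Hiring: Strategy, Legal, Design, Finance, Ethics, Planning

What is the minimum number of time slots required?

Strategy, Legal, Design, Finance, Hiring are mutually in conflict, so at least 5 time slots are needed.
5 time slots suffice: Strategy=3, Legal=4, Design=2, Finance=5, Ethics=2, Planning=3, Hiring=1. Each listed conflict is separated.

5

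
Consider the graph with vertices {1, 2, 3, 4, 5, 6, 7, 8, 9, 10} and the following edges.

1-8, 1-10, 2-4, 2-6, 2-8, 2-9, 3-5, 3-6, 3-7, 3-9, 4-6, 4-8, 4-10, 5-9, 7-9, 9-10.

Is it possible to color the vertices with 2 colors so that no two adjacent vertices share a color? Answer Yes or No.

No

2, 4, 8 form a triangle, so at least 3 colors are needed.
So 2 colors are not enough.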